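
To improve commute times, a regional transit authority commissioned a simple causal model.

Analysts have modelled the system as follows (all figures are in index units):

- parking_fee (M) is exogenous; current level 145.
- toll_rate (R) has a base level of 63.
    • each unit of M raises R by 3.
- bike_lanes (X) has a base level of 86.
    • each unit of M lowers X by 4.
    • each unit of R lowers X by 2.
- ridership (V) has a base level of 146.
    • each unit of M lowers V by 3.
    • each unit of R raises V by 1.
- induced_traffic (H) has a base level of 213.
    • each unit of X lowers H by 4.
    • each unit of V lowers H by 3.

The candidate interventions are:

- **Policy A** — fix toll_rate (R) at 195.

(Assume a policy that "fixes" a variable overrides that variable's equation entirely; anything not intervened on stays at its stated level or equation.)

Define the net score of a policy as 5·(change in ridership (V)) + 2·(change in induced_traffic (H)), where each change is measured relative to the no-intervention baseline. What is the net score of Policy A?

Baseline:
  M = 145
  R = 63 + 3·145 = 498
  X = 86 − 4·145 − 2·498 = -1490
  V = 146 − 3·145 + 498 = 209
  H = 213 − 4·(-1490) − 3·209 = 5546
Policy A (R := 195):
  M = 145
  R = 195
  X = 86 − 4·145 − 2·195 = -884
  V = 146 − 3·145 + 195 = -94
  H = 213 − 4·(-884) − 3·(-94) = 4031
ΔV = -94 − 209 = -303; ΔH = 4031 − 5546 = -1515
Score = 5·(-303) + 2·(-1515) = -4545

-4545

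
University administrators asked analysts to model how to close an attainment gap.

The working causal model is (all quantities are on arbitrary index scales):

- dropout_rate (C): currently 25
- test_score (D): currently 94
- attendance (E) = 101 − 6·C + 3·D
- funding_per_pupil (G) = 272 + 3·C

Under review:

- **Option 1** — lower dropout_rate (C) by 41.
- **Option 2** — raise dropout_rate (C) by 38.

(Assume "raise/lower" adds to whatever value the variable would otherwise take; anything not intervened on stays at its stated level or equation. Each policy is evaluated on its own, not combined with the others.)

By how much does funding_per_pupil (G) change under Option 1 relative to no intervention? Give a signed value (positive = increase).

Baseline:
  C = 25
  G = 272 + 3·25 = 347
Option 1 (C − 41):
  C = 25 − 41 = -16
  G = 272 + 3·(-16) = 224
Change in G: 224 − 347 = -123

-123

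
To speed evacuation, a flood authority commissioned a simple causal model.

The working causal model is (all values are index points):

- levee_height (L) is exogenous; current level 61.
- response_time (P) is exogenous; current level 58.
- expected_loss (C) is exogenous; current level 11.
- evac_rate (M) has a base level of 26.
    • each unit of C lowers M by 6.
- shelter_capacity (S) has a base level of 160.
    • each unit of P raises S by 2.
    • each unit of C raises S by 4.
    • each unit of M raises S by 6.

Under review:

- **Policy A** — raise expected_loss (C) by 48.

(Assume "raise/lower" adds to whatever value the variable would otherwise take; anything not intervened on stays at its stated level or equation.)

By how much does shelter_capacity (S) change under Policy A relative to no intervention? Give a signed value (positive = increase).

-1536

Baseline:
  P = 58
  C = 11
  M = 26 − 6·11 = -40
  S = 160 + 2·58 + 4·11 + 6·(-40) = 80
Policy A (C + 48):
  P = 58
  C = 11 + 48 = 59
  M = 26 − 6·59 = -328
  S = 160 + 2·58 + 4·59 + 6·(-328) = -1456
Change in S: -1456 − 80 = -1536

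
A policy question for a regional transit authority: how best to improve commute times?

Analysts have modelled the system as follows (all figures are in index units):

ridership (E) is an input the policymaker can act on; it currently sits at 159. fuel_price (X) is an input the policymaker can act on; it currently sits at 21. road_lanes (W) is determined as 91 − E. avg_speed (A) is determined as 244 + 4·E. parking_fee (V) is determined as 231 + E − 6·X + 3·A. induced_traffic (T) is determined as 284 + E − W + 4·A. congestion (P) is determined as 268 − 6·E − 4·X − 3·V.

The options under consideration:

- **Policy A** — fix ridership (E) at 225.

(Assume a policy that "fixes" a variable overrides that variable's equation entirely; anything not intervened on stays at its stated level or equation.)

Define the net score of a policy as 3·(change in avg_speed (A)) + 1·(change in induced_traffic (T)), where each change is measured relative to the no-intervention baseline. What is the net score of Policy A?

1980

Baseline:
  E = 159
  W = 91 − 159 = -68
  A = 244 + 4·159 = 880
  T = 284 + 159 − (-68) + 4·880 = 4031
Policy A (E := 225):
  E = 225
  W = 91 − 225 = -134
  A = 244 + 4·225 = 1144
  T = 284 + 225 − (-134) + 4·1144 = 5219
ΔA = 1144 − 880 = 264; ΔT = 5219 − 4031 = 1188
Score = 3·264 + 1·1188 = 1980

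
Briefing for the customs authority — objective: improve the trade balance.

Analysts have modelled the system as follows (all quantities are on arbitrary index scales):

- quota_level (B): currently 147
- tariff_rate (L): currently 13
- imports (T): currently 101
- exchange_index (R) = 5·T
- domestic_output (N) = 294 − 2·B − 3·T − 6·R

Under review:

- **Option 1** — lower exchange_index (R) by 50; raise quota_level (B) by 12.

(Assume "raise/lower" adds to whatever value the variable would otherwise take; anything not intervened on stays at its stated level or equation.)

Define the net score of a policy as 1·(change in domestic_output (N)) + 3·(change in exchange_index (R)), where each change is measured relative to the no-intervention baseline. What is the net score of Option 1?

Baseline:
  B = 147
  T = 101
  R = 0 + 5·101 = 505
  N = 294 − 2·147 − 3·101 − 6·505 = -3333
Option 1 (R − 50, B + 12):
  B = 147 + 12 = 159
  T = 101
  R = 0 + 5·101 (−50 from intervention) = 455
  N = 294 − 2·159 − 3·101 − 6·455 = -3057
ΔN = -3057 − (-3333) = 276; ΔR = 455 − 505 = -50
Score = 1·276 + 3·(-50) = 126

126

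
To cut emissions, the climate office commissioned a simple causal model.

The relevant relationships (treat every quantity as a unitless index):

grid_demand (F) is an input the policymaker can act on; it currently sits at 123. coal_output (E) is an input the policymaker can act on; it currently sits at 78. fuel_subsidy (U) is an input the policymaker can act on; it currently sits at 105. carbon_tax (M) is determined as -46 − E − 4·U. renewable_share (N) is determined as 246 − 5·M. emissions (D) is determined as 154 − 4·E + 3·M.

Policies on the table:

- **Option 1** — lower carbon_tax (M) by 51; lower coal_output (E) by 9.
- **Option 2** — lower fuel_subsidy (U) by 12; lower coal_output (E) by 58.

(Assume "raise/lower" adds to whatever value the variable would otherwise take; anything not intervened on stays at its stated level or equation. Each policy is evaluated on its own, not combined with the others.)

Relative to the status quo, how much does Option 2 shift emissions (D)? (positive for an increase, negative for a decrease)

Baseline:
  E = 78
  U = 105
  M = -46 − 78 − 4·105 = -544
  D = 154 − 4·78 + 3·(-544) = -1790
Option 2 (U − 12, E − 58):
  E = 78 − 58 = 20
  U = 105 − 12 = 93
  M = -46 − 20 − 4·93 = -438
  D = 154 − 4·20 + 3·(-438) = -1240
Change in D: -1240 − (-1790) = 550

550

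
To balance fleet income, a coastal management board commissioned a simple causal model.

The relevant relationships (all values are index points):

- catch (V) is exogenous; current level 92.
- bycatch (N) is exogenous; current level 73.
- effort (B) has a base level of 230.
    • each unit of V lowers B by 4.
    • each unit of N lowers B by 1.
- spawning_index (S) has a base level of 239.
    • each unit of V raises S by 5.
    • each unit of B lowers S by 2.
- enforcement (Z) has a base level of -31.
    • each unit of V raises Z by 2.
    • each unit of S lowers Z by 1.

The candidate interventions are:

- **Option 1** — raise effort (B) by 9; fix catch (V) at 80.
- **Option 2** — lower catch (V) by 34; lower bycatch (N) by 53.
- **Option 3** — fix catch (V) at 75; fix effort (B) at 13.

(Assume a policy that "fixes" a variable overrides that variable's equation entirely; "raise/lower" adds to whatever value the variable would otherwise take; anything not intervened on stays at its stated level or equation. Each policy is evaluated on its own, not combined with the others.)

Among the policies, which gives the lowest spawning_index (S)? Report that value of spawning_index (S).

Option 1 (B + 9, V := 80):
  V = 80
  N = 73
  B = 230 − 4·80 − 73 (+9 from intervention) = -154
  S = 239 + 5·80 − 2·(-154) = 947
Option 2 (V − 34, N − 53):
  V = 92 − 34 = 58
  N = 73 − 53 = 20
  B = 230 − 4·58 − 20 = -22
  S = 239 + 5·58 − 2·(-22) = 573
Option 3 (V := 75, B := 13):
  V = 75
  N = 73
  B = 13
  S = 239 + 5·75 − 2·13 = 588
Comparing — Option 1: S=947, Option 2: S=573, Option 3: S=588. Lowest is 573 (Option 2).

573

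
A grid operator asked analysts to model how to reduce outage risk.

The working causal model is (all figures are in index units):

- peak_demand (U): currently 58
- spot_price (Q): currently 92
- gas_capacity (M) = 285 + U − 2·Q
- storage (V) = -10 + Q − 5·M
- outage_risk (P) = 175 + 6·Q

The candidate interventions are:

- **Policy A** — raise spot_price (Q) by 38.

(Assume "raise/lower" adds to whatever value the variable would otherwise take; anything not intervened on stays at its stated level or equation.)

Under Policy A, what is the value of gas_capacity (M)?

Policy A (Q + 38):
  U = 58
  Q = 92 + 38 = 130
  M = 285 + 58 − 2·130 = 83

83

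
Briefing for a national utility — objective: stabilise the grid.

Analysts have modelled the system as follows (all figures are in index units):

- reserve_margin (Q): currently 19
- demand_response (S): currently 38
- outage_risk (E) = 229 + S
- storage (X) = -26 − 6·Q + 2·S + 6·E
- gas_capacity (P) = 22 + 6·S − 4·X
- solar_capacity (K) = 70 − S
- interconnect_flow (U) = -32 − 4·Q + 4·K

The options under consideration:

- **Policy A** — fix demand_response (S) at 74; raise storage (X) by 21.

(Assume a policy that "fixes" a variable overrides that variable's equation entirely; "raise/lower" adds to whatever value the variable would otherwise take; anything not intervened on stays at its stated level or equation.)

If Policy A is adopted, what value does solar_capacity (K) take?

-4

Policy A (S := 74, X + 21):
  S = 74
  K = 70 − 74 = -4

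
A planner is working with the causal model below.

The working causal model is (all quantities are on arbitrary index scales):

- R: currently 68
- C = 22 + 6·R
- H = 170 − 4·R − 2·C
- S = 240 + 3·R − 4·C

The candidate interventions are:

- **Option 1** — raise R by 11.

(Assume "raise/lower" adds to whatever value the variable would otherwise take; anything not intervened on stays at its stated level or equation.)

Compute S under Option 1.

-1507

Option 1 (R + 11):
  R = 68 + 11 = 79
  C = 22 + 6·79 = 496
  S = 240 + 3·79 − 4·496 = -1507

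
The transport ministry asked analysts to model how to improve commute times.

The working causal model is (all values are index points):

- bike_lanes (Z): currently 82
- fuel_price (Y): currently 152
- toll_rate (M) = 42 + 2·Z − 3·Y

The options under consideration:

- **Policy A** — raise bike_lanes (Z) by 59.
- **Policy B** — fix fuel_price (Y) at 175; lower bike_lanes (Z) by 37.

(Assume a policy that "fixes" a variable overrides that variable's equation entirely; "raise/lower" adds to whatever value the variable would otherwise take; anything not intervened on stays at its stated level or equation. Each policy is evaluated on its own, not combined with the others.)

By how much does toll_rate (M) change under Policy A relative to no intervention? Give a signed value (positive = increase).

118

Baseline:
  Z = 82
  Y = 152
  M = 42 + 2·82 − 3·152 = -250
Policy A (Z + 59):
  Z = 82 + 59 = 141
  Y = 152
  M = 42 + 2·141 − 3·152 = -132
Change in M: -132 − (-250) = 118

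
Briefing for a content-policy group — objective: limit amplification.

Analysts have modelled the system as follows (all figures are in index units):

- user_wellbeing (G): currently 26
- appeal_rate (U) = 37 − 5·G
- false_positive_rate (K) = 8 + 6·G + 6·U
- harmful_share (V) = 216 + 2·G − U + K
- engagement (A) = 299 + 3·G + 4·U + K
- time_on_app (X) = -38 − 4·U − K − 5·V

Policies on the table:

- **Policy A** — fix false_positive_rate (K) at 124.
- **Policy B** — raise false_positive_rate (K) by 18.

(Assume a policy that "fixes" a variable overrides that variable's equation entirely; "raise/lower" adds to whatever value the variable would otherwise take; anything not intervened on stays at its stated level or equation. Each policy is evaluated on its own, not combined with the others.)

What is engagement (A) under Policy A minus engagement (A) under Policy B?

500

Policy A (K := 124):
  G = 26
  U = 37 − 5·26 = -93
  K = 124
  A = 299 + 3·26 + 4·(-93) + 124 = 129
Policy B (K + 18):
  G = 26
  U = 37 − 5·26 = -93
  K = 8 + 6·26 + 6·(-93) (+18 from intervention) = -376
  A = 299 + 3·26 + 4·(-93) + (-376) = -371
A: 129 − (-371) = 500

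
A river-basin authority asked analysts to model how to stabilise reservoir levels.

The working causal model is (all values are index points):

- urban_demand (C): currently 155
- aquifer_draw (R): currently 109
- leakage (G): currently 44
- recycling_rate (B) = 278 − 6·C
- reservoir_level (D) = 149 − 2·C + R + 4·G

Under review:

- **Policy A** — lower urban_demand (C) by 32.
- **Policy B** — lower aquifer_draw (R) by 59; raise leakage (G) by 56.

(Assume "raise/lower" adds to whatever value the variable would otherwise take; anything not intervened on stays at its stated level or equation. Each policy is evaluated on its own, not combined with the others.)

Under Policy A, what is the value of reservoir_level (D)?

188

Policy A (C − 32):
  C = 155 − 32 = 123
  R = 109
  G = 44
  D = 149 − 2·123 + 109 + 4·44 = 188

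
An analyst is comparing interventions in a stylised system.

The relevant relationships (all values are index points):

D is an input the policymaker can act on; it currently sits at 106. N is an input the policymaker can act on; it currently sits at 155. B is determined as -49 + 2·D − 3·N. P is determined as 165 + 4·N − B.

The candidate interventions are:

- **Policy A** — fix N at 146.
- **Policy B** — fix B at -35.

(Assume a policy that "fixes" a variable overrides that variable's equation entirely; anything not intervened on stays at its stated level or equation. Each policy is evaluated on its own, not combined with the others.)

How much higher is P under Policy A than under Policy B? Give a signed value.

Policy A (N := 146):
  D = 106
  N = 146
  B = -49 + 2·106 − 3·146 = -275
  P = 165 + 4·146 − (-275) = 1024
Policy B (B := -35):
  D = 106
  N = 155
  B = -35
  P = 165 + 4·155 − (-35) = 820
P: 1024 − 820 = 204

204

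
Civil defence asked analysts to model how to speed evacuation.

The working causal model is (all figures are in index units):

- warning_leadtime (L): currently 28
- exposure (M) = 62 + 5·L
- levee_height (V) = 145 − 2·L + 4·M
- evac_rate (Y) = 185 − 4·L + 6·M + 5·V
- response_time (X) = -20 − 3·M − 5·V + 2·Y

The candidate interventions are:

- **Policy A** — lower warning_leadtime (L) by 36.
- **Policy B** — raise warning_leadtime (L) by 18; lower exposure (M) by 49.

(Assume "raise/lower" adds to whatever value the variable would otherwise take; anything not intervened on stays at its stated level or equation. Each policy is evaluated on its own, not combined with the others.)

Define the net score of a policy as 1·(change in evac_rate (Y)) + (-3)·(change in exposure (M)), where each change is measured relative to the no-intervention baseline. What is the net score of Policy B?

691

Baseline:
  L = 28
  M = 62 + 5·28 = 202
  V = 145 − 2·28 + 4·202 = 897
  Y = 185 − 4·28 + 6·202 + 5·897 = 5770
Policy B (L + 18, M − 49):
  L = 28 + 18 = 46
  M = 62 + 5·46 (−49 from intervention) = 243
  V = 145 − 2·46 + 4·243 = 1025
  Y = 185 − 4·46 + 6·243 + 5·1025 = 6584
ΔY = 6584 − 5770 = 814; ΔM = 243 − 202 = 41
Score = 1·814 + (-3)·41 = 691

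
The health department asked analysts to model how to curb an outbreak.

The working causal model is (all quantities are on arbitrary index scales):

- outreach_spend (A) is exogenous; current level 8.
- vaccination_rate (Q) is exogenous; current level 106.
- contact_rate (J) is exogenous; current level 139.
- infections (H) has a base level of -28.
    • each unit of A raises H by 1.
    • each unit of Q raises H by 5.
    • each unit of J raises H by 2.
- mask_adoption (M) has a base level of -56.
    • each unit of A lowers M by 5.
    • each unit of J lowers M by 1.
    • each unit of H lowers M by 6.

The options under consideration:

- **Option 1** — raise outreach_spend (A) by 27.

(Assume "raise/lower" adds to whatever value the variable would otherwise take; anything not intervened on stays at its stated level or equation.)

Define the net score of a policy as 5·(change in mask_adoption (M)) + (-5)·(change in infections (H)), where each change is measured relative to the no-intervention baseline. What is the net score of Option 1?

Baseline:
  A = 8
  Q = 106
  J = 139
  H = -28 + 8 + 5·106 + 2·139 = 788
  M = -56 − 5·8 − 139 − 6·788 = -4963
Option 1 (A + 27):
  A = 8 + 27 = 35
  Q = 106
  J = 139
  H = -28 + 35 + 5·106 + 2·139 = 815
  M = -56 − 5·35 − 139 − 6·815 = -5260
ΔM = -5260 − (-4963) = -297; ΔH = 815 − 788 = 27
Score = 5·(-297) + (-5)·27 = -1620

-1620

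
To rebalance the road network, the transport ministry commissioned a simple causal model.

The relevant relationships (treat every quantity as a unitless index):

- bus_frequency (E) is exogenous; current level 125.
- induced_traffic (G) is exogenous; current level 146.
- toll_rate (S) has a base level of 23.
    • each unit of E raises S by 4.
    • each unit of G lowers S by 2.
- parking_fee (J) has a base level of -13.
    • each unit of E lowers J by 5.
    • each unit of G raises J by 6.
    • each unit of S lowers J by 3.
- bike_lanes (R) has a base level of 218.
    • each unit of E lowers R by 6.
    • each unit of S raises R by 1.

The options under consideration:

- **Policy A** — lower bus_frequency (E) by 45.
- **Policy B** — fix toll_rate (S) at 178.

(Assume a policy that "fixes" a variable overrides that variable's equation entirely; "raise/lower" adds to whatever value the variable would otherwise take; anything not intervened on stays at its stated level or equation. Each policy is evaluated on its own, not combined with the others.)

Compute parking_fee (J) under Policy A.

Policy A (E − 45):
  E = 125 − 45 = 80
  G = 146
  S = 23 + 4·80 − 2·146 = 51
  J = -13 − 5·80 + 6·146 − 3·51 = 310

310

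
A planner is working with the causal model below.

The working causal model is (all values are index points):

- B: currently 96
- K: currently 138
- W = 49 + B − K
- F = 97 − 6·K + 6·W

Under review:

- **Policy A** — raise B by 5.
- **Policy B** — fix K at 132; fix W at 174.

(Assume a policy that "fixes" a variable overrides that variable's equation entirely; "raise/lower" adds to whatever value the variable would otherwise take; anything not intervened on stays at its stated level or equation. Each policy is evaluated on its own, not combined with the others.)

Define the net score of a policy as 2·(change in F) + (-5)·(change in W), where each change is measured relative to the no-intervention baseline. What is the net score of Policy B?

Baseline:
  B = 96
  K = 138
  W = 49 + 96 − 138 = 7
  F = 97 − 6·138 + 6·7 = -689
Policy B (K := 132, W := 174):
  B = 96
  K = 132
  W = 174
  F = 97 − 6·132 + 6·174 = 349
ΔF = 349 − (-689) = 1038; ΔW = 174 − 7 = 167
Score = 2·1038 + (-5)·167 = 1241

1241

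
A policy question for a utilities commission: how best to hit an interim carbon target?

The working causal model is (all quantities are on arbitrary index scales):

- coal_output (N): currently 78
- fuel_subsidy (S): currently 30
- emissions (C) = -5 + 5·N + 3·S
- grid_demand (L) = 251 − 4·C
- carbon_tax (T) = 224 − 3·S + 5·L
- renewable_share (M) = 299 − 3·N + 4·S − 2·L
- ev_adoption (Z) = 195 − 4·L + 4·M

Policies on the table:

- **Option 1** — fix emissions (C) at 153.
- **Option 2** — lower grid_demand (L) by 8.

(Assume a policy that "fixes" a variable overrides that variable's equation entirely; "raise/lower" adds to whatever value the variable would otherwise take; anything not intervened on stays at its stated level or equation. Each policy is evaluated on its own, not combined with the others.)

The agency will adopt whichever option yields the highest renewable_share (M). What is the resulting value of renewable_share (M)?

3499

Option 1 (C := 153):
  N = 78
  S = 30
  C = 153
  L = 251 − 4·153 = -361
  M = 299 − 3·78 + 4·30 − 2·(-361) = 907
Option 2 (L − 8):
  N = 78
  S = 30
  C = -5 + 5·78 + 3·30 = 475
  L = 251 − 4·475 (−8 from intervention) = -1657
  M = 299 − 3·78 + 4·30 − 2·(-1657) = 3499
Comparing — Option 1: M=907, Option 2: M=3499. Highest is 3499 (Option 2).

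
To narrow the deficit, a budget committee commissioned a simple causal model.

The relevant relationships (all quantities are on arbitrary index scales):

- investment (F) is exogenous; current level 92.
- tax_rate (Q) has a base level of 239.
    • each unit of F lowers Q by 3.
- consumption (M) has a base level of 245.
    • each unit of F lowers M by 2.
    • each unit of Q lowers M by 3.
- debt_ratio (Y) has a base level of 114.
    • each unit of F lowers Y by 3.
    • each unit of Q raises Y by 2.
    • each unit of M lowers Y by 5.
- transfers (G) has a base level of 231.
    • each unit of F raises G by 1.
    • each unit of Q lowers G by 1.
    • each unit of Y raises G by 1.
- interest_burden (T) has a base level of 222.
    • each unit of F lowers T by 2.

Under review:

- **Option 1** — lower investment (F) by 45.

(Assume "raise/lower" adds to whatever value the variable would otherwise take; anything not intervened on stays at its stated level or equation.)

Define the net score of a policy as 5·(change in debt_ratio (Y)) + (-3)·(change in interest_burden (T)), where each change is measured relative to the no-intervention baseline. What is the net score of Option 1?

Baseline:
  F = 92
  Q = 239 − 3·92 = -37
  M = 245 − 2·92 − 3·(-37) = 172
  Y = 114 − 3·92 + 2·(-37) − 5·172 = -1096
  T = 222 − 2·92 = 38
Option 1 (F − 45):
  F = 92 − 45 = 47
  Q = 239 − 3·47 = 98
  M = 245 − 2·47 − 3·98 = -143
  Y = 114 − 3·47 + 2·98 − 5·(-143) = 884
  T = 222 − 2·47 = 128
ΔY = 884 − (-1096) = 1980; ΔT = 128 − 38 = 90
Score = 5·1980 + (-3)·90 = 9630

9630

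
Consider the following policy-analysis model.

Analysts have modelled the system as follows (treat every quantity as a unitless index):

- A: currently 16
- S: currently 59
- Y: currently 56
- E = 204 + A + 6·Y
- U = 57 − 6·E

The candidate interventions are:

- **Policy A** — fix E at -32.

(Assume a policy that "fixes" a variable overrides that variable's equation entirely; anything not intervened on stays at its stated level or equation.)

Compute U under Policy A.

Policy A (E := -32):
  A = 16
  Y = 56
  E = -32
  U = 57 − 6·(-32) = 249

249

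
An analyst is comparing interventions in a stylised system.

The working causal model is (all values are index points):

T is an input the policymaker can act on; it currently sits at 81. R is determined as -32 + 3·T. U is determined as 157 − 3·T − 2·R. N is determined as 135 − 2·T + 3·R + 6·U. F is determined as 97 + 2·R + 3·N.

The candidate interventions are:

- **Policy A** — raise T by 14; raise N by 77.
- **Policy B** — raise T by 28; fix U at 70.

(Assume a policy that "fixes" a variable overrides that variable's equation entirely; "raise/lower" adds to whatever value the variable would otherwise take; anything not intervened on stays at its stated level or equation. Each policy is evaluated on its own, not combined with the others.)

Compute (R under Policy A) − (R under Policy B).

-42

Policy A (T + 14, N + 77):
  T = 81 + 14 = 95
  R = -32 + 3·95 = 253
Policy B (T + 28, U := 70):
  T = 81 + 28 = 109
  R = -32 + 3·109 = 295
R: 253 − 295 = -42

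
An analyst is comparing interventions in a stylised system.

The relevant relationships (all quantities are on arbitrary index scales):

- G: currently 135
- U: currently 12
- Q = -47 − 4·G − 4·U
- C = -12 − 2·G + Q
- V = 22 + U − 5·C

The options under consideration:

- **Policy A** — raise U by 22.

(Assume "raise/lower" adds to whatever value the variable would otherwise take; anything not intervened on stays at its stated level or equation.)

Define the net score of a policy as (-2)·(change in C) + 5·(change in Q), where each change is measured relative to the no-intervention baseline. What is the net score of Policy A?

Baseline:
  G = 135
  U = 12
  Q = -47 − 4·135 − 4·12 = -635
  C = -12 − 2·135 + (-635) = -917
Policy A (U + 22):
  G = 135
  U = 12 + 22 = 34
  Q = -47 − 4·135 − 4·34 = -723
  C = -12 − 2·135 + (-723) = -1005
ΔC = -1005 − (-917) = -88; ΔQ = -723 − (-635) = -88
Score = (-2)·(-88) + 5·(-88) = -264

-264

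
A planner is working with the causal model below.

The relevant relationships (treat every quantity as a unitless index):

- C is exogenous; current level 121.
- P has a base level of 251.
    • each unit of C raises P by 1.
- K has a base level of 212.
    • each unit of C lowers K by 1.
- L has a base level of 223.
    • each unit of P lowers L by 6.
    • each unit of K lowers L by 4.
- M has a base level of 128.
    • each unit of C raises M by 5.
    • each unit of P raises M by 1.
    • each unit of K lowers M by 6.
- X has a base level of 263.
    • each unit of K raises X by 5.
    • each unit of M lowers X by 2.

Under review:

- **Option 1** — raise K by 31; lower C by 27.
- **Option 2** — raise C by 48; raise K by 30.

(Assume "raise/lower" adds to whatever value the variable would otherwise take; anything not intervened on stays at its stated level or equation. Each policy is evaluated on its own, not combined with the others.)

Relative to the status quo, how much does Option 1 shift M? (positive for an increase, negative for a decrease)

Baseline:
  C = 121
  P = 251 + 121 = 372
  K = 212 − 121 = 91
  M = 128 + 5·121 + 372 − 6·91 = 559
Option 1 (K + 31, C − 27):
  C = 121 − 27 = 94
  P = 251 + 94 = 345
  K = 212 − 94 (+31 from intervention) = 149
  M = 128 + 5·94 + 345 − 6·149 = 49
Change in M: 49 − 559 = -510

-510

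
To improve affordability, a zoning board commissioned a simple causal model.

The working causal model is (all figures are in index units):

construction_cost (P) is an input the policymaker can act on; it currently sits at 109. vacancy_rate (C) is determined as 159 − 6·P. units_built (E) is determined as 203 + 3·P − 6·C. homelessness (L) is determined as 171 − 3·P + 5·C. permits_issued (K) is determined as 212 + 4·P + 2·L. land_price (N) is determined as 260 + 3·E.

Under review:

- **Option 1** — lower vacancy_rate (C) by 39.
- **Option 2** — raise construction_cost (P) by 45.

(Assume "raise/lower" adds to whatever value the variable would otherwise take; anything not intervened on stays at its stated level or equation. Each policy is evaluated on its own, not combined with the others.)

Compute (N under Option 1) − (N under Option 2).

Option 1 (C − 39):
  P = 109
  C = 159 − 6·109 (−39 from intervention) = -534
  E = 203 + 3·109 − 6·(-534) = 3734
  N = 260 + 3·3734 = 11462
Option 2 (P + 45):
  P = 109 + 45 = 154
  C = 159 − 6·154 = -765
  E = 203 + 3·154 − 6·(-765) = 5255
  N = 260 + 3·5255 = 16025
N: 11462 − 16025 = -4563

-4563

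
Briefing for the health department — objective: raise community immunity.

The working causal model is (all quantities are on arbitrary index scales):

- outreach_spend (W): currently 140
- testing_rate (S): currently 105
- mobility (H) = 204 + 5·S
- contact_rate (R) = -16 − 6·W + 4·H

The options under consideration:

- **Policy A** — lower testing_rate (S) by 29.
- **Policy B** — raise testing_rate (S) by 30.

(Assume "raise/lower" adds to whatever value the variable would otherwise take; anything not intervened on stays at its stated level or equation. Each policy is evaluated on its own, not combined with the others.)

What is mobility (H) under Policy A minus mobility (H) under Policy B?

-295

Policy A (S − 29):
  S = 105 − 29 = 76
  H = 204 + 5·76 = 584
Policy B (S + 30):
  S = 105 + 30 = 135
  H = 204 + 5·135 = 879
H: 584 − 879 = -295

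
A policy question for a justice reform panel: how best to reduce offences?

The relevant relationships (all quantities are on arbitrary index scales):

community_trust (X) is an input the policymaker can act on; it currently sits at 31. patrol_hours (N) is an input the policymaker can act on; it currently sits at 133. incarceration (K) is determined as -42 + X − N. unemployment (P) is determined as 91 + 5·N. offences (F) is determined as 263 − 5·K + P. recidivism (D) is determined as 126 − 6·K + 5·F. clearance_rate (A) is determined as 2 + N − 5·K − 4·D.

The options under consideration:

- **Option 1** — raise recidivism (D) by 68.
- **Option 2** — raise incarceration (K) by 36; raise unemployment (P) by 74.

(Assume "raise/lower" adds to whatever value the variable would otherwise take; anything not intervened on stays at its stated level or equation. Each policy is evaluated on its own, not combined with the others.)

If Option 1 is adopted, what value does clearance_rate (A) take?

-38157

Option 1 (D + 68):
  X = 31
  N = 133
  K = -42 + 31 − 133 = -144
  P = 91 + 5·133 = 756
  F = 263 − 5·(-144) + 756 = 1739
  D = 126 − 6·(-144) + 5·1739 (+68 from intervention) = 9753
  A = 2 + 133 − 5·(-144) − 4·9753 = -38157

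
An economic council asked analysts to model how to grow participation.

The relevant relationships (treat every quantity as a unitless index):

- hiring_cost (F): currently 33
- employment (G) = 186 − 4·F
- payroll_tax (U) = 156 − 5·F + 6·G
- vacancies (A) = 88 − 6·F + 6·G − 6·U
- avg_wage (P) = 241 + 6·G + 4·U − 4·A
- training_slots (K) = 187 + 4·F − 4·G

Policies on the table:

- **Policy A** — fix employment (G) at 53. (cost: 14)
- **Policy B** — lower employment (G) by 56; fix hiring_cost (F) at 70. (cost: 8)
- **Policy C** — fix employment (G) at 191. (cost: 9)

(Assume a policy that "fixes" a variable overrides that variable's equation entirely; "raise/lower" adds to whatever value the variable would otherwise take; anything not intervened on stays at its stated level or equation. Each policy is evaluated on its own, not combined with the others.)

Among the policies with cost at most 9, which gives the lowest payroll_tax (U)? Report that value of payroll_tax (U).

Policy B (G − 56, F := 70):
  F = 70
  G = 186 − 4·70 (−56 from intervention) = -150
  U = 156 − 5·70 + 6·(-150) = -1094
Policy C (G := 191):
  F = 33
  G = 191
  U = 156 − 5·33 + 6·191 = 1137
Comparing — Policy B: U=-1094, Policy C: U=1137. Lowest is -1094 (Policy B).

-1094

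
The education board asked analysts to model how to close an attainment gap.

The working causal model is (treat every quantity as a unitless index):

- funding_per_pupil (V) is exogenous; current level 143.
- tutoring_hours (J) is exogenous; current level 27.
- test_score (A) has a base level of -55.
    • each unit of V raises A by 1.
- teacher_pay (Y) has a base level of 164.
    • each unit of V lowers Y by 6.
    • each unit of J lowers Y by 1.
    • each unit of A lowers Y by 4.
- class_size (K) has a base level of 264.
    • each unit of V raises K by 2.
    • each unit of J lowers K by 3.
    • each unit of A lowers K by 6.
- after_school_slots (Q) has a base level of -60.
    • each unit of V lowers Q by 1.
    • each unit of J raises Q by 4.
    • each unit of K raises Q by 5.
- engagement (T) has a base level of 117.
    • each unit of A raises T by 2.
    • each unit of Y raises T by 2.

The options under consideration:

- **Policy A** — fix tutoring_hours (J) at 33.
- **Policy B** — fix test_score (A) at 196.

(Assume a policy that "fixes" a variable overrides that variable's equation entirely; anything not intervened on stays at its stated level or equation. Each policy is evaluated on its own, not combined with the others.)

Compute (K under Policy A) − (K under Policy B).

Policy A (J := 33):
  V = 143
  J = 33
  A = -55 + 143 = 88
  K = 264 + 2·143 − 3·33 − 6·88 = -77
Policy B (A := 196):
  V = 143
  J = 27
  A = 196
  K = 264 + 2·143 − 3·27 − 6·196 = -707
K: -77 − (-707) = 630

630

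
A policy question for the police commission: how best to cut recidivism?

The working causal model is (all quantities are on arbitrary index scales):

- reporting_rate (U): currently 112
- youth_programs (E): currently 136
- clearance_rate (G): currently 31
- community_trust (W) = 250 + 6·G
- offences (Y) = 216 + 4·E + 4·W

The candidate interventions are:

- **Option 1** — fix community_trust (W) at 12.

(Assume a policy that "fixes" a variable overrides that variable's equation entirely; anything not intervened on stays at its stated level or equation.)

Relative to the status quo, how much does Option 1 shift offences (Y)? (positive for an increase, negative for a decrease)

-1696

Baseline:
  E = 136
  G = 31
  W = 250 + 6·31 = 436
  Y = 216 + 4·136 + 4·436 = 2504
Option 1 (W := 12):
  E = 136
  G = 31
  W = 12
  Y = 216 + 4·136 + 4·12 = 808
Change in Y: 808 − 2504 = -1696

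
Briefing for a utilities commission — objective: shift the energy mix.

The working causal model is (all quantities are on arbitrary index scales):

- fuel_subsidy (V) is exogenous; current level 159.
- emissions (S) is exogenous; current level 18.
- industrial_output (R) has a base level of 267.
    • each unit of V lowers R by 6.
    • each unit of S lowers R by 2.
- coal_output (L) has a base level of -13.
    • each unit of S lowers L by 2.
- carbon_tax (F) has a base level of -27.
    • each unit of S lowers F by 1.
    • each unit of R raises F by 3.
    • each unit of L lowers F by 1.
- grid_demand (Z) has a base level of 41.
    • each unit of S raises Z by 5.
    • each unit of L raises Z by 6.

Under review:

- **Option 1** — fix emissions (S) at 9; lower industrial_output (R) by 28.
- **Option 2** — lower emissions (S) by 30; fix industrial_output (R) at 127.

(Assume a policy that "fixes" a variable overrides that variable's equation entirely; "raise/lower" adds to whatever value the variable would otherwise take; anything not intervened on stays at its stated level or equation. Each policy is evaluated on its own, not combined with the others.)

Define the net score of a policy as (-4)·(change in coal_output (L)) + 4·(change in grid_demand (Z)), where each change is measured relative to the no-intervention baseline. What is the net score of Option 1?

180

Baseline:
  S = 18
  L = -13 − 2·18 = -49
  Z = 41 + 5·18 + 6·(-49) = -163
Option 1 (S := 9, R − 28):
  S = 9
  L = -13 − 2·9 = -31
  Z = 41 + 5·9 + 6·(-31) = -100
ΔL = -31 − (-49) = 18; ΔZ = -100 − (-163) = 63
Score = (-4)·18 + 4·63 = 180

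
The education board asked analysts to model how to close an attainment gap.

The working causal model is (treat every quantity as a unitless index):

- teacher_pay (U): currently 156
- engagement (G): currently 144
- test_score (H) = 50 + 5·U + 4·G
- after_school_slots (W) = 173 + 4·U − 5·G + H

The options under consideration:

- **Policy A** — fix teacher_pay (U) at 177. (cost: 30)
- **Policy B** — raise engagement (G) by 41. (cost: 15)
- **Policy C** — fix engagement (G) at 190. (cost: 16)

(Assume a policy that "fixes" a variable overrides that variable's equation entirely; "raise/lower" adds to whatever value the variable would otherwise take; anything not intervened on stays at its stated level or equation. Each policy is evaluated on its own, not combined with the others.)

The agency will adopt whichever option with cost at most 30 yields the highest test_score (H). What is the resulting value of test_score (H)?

Policy A (U := 177):
  U = 177
  G = 144
  H = 50 + 5·177 + 4·144 = 1511
Policy B (G + 41):
  U = 156
  G = 144 + 41 = 185
  H = 50 + 5·156 + 4·185 = 1570
Policy C (G := 190):
  U = 156
  G = 190
  H = 50 + 5·156 + 4·190 = 1590
Comparing — Policy A: H=1511, Policy B: H=1570, Policy C: H=1590. Highest is 1590 (Policy C).

1590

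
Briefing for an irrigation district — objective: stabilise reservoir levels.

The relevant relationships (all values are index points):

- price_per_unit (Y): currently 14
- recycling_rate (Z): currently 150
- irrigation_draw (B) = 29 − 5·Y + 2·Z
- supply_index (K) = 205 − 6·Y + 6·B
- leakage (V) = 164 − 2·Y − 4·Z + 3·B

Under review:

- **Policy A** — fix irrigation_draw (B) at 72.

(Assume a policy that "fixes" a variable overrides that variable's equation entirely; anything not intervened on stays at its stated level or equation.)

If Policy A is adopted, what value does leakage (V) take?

Policy A (B := 72):
  Y = 14
  Z = 150
  B = 72
  V = 164 − 2·14 − 4·150 + 3·72 = -248

-248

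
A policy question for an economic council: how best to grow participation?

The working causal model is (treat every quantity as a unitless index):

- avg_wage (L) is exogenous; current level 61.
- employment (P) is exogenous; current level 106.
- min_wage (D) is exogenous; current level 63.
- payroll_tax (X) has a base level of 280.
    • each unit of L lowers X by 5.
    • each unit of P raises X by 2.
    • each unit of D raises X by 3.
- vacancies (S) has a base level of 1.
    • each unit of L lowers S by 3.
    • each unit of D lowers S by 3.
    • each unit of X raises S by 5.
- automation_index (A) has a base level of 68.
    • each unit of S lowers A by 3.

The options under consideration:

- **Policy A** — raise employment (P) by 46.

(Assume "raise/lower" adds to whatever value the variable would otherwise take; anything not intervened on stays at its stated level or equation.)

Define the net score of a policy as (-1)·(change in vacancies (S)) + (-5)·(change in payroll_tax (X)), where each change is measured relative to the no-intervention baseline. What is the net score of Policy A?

Baseline:
  L = 61
  P = 106
  D = 63
  X = 280 − 5·61 + 2·106 + 3·63 = 376
  S = 1 − 3·61 − 3·63 + 5·376 = 1509
Policy A (P + 46):
  L = 61
  P = 106 + 46 = 152
  D = 63
  X = 280 − 5·61 + 2·152 + 3·63 = 468
  S = 1 − 3·61 − 3·63 + 5·468 = 1969
ΔS = 1969 − 1509 = 460; ΔX = 468 − 376 = 92
Score = (-1)·460 + (-5)·92 = -920

-920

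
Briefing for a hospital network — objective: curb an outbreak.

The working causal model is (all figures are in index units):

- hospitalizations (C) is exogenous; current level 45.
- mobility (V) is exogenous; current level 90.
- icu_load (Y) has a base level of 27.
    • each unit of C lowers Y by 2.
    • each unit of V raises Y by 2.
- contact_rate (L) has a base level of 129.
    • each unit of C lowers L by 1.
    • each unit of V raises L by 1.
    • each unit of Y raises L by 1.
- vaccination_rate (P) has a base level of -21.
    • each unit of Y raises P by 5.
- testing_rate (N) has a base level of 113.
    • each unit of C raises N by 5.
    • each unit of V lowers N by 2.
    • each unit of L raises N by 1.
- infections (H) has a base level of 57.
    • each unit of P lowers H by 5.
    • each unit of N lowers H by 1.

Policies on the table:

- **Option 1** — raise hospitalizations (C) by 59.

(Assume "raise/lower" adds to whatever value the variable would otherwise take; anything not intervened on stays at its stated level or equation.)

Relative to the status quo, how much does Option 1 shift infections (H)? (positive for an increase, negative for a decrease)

Baseline:
  C = 45
  V = 90
  Y = 27 − 2·45 + 2·90 = 117
  L = 129 − 45 + 90 + 117 = 291
  P = -21 + 5·117 = 564
  N = 113 + 5·45 − 2·90 + 291 = 449
  H = 57 − 5·564 − 449 = -3212
Option 1 (C + 59):
  C = 45 + 59 = 104
  V = 90
  Y = 27 − 2·104 + 2·90 = -1
  L = 129 − 104 + 90 + (-1) = 114
  P = -21 + 5·(-1) = -26
  N = 113 + 5·104 − 2·90 + 114 = 567
  H = 57 − 5·(-26) − 567 = -380
Change in H: -380 − (-3212) = 2832

2832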